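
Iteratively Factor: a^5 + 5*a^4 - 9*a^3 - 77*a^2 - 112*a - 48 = (a + 1)*(a^4 + 4*a^3 - 13*a^2 - 64*a - 48) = (a + 1)*(a + 3)*(a^3 + a^2 - 16*a - 16) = (a + 1)^2*(a + 3)*(a^2 - 16) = (a + 1)^2*(a + 3)*(a + 4)*(a - 4)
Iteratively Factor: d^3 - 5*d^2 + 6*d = (d)*(d^2 - 5*d + 6) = d*(d - 2)*(d - 3)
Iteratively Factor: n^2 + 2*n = (n)*(n + 2)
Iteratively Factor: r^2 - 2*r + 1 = (r - 1)*(r - 1)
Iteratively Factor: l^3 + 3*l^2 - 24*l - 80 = (l + 4)*(l^2 - l - 20) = (l - 5)*(l + 4)*(l + 4)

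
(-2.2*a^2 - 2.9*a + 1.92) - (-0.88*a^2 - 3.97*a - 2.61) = -1.32*a^2 + 1.07*a + 4.53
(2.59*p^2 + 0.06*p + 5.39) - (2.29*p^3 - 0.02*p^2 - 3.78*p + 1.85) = -2.29*p^3 + 2.61*p^2 + 3.84*p + 3.54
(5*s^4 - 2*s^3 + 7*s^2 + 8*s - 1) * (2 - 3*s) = -15*s^5 + 16*s^4 - 25*s^3 - 10*s^2 + 19*s - 2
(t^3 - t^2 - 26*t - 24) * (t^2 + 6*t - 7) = t^5 + 5*t^4 - 39*t^3 - 173*t^2 + 38*t + 168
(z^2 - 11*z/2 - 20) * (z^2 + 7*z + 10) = z^4 + 3*z^3/2 - 97*z^2/2 - 195*z - 200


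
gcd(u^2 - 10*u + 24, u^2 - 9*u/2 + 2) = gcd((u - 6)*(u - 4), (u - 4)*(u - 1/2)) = u - 4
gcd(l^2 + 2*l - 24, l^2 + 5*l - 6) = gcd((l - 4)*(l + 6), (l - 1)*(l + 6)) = l + 6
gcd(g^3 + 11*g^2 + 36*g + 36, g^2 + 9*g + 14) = g + 2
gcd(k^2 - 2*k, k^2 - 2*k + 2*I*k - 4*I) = k - 2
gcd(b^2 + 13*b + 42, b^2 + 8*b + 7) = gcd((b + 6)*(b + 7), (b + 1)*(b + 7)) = b + 7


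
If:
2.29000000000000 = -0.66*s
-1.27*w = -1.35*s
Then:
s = -3.47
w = -3.69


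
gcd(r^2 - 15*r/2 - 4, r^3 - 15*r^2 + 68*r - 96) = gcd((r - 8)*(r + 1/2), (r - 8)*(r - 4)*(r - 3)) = r - 8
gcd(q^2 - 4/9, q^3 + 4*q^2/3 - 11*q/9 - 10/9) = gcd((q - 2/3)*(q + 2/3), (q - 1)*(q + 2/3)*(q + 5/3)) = q + 2/3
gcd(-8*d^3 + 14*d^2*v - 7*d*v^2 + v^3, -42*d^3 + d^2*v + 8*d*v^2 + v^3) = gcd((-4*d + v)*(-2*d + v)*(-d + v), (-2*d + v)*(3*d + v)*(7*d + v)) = -2*d + v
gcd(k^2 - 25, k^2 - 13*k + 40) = k - 5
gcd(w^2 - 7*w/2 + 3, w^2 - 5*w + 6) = w - 2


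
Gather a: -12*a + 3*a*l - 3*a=a*(3*l - 15)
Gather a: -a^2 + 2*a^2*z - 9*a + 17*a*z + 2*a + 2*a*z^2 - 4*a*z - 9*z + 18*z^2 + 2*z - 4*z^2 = a^2*(2*z - 1) + a*(2*z^2 + 13*z - 7) + 14*z^2 - 7*z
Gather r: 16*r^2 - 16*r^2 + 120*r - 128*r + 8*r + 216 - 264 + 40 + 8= 0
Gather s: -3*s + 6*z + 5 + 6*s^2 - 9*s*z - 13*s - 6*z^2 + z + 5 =6*s^2 + s*(-9*z - 16) - 6*z^2 + 7*z + 10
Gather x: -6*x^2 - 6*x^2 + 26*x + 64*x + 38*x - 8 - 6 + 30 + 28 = -12*x^2 + 128*x + 44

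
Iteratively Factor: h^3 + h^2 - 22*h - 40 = (h + 2)*(h^2 - h - 20) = (h + 2)*(h + 4)*(h - 5)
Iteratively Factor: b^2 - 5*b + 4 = (b - 4)*(b - 1)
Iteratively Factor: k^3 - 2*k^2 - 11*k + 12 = (k + 3)*(k^2 - 5*k + 4) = (k - 1)*(k + 3)*(k - 4)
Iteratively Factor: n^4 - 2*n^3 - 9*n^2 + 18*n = (n - 2)*(n^3 - 9*n) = (n - 3)*(n - 2)*(n^2 + 3*n) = n*(n - 3)*(n - 2)*(n + 3)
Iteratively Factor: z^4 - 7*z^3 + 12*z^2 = (z - 3)*(z^3 - 4*z^2) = z*(z - 3)*(z^2 - 4*z) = z^2*(z - 3)*(z - 4)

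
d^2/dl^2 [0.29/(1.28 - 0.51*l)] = -0.150858/(0.51*l - 1.28)^3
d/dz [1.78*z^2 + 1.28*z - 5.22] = 3.56*z + 1.28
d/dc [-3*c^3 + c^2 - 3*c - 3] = -9*c^2 + 2*c - 3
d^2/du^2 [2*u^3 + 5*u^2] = 12*u + 10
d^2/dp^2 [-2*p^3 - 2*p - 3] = -12*p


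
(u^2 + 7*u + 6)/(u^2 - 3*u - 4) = (u + 6)/(u - 4)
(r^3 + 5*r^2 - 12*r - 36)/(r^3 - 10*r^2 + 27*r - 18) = (r^2 + 8*r + 12)/(r^2 - 7*r + 6)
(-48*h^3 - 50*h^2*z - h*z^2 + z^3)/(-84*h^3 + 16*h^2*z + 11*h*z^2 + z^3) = (-8*h^2 - 7*h*z + z^2)/(-14*h^2 + 5*h*z + z^2)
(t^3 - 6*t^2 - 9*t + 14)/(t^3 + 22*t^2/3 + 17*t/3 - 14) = 3*(t^2 - 5*t - 14)/(3*t^2 + 25*t + 42)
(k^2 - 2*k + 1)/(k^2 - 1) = (k - 1)/(k + 1)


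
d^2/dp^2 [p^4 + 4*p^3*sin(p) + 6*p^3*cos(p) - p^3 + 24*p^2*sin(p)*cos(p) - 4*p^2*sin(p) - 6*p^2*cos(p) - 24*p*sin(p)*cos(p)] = -4*p^3*sin(p) - 6*p^3*cos(p) - 32*p^2*sin(p) - 48*p^2*sin(2*p) + 30*p^2*cos(p) + 12*p^2 + 48*p*sin(p) + 48*p*sin(2*p) + 20*p*cos(p) + 96*p*cos(2*p) - 6*p - 8*sin(p) + 24*sin(2*p) - 12*cos(p) - 48*cos(2*p)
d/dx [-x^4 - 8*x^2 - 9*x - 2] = -4*x^3 - 16*x - 9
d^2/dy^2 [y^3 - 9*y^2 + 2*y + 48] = 6*y - 18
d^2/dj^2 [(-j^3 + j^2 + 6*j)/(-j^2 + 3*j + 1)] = 2*(j^3 + 6*j^2 - 15*j + 17)/(j^6 - 9*j^5 + 24*j^4 - 9*j^3 - 24*j^2 - 9*j - 1)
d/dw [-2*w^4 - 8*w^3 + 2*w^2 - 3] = 4*w*(-2*w^2 - 6*w + 1)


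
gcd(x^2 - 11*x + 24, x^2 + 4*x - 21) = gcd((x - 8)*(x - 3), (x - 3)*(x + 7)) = x - 3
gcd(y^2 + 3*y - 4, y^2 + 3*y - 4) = y^2 + 3*y - 4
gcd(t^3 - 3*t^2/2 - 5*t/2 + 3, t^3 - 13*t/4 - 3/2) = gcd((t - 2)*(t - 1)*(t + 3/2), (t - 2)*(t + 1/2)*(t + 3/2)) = t^2 - t/2 - 3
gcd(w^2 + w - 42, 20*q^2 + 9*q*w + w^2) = 1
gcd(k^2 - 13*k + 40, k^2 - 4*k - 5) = k - 5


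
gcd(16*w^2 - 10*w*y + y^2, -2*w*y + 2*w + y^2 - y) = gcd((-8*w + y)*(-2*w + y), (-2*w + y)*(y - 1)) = -2*w + y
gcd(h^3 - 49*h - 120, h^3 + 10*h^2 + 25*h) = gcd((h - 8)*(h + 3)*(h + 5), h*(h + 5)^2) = h + 5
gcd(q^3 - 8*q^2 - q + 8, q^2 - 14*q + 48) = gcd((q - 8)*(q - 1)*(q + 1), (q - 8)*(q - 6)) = q - 8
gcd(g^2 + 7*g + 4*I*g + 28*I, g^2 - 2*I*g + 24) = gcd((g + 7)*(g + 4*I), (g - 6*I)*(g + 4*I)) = g + 4*I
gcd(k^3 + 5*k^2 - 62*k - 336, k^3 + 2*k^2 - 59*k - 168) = k^2 - k - 56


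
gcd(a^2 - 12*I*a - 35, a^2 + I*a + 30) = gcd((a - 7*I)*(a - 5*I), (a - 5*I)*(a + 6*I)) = a - 5*I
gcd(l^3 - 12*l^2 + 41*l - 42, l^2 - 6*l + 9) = l - 3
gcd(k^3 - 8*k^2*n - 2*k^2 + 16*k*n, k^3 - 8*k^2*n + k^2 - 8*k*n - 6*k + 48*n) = k^2 - 8*k*n - 2*k + 16*n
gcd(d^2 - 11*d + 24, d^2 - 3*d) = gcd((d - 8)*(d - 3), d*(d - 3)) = d - 3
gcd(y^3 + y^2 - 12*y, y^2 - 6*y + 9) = y - 3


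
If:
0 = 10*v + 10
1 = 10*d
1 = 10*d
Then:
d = 1/10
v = -1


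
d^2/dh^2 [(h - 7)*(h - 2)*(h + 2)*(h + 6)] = 12*h^2 - 6*h - 92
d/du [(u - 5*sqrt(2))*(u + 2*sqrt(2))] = 2*u - 3*sqrt(2)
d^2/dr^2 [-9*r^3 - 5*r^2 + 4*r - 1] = -54*r - 10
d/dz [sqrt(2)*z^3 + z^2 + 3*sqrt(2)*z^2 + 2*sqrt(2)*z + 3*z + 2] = 3*sqrt(2)*z^2 + 2*z + 6*sqrt(2)*z + 2*sqrt(2) + 3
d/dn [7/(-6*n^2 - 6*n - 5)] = 42*(2*n + 1)/(6*n^2 + 6*n + 5)^2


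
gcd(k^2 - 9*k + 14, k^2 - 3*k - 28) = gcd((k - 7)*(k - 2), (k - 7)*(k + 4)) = k - 7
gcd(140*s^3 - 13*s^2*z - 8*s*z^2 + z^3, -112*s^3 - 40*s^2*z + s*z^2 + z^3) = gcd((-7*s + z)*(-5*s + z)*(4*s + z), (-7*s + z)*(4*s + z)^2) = -28*s^2 - 3*s*z + z^2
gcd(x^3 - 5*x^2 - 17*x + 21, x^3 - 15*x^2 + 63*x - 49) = x^2 - 8*x + 7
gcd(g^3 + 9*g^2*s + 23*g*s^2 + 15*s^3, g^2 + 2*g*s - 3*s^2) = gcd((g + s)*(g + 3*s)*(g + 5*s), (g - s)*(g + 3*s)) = g + 3*s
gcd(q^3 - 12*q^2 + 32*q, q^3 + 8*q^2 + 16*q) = q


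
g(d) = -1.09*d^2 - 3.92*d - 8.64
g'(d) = -2.18*d - 3.92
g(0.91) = -13.11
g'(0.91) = -5.90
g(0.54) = -11.07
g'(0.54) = -5.10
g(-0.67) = -6.50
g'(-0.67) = -2.46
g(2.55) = -25.72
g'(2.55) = -9.48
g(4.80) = -52.57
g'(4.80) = -14.38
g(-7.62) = -42.06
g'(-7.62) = 12.69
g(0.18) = -9.38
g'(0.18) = -4.31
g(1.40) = -16.26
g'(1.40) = -6.97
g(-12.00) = -118.56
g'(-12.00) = 22.24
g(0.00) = -8.64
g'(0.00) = -3.92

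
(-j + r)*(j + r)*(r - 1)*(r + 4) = -j^2*r^2 - 3*j^2*r + 4*j^2 + r^4 + 3*r^3 - 4*r^2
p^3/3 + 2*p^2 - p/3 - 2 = (p/3 + 1/3)*(p - 1)*(p + 6)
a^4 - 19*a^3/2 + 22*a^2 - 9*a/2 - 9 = (a - 6)*(a - 3)*(a - 1)*(a + 1/2)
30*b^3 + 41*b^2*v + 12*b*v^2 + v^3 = (b + v)*(5*b + v)*(6*b + v)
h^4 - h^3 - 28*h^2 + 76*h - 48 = (h - 4)*(h - 2)*(h - 1)*(h + 6)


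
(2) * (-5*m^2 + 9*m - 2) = -10*m^2 + 18*m - 4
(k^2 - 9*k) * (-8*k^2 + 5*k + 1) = -8*k^4 + 77*k^3 - 44*k^2 - 9*k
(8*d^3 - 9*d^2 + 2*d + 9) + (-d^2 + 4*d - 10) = 8*d^3 - 10*d^2 + 6*d - 1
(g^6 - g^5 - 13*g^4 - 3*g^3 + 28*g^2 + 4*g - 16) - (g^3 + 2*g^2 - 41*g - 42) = g^6 - g^5 - 13*g^4 - 4*g^3 + 26*g^2 + 45*g + 26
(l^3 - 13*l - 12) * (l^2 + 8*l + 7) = l^5 + 8*l^4 - 6*l^3 - 116*l^2 - 187*l - 84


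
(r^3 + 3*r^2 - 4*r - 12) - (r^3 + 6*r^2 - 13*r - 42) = -3*r^2 + 9*r + 30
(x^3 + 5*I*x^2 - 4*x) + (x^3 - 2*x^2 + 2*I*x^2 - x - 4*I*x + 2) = 2*x^3 - 2*x^2 + 7*I*x^2 - 5*x - 4*I*x + 2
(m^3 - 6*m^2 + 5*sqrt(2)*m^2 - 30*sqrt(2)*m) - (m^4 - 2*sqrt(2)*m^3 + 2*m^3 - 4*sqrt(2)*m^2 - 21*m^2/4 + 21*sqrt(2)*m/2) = -m^4 - m^3 + 2*sqrt(2)*m^3 - 3*m^2/4 + 9*sqrt(2)*m^2 - 81*sqrt(2)*m/2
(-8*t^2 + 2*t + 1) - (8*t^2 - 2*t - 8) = -16*t^2 + 4*t + 9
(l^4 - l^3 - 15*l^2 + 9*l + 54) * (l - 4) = l^5 - 5*l^4 - 11*l^3 + 69*l^2 + 18*l - 216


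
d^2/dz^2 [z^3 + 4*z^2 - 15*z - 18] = 6*z + 8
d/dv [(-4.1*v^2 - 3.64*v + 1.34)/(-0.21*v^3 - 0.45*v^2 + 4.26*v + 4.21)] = (-0.861*v^4 - 1.5288*v^3 - 18.2598*v^2 - 33.316*v - 21.0328)/(0.0441*v^6 + 0.189*v^5 - 1.5867*v^4 - 5.6022*v^3 + 14.3586*v^2 + 35.8692*v + 17.7241)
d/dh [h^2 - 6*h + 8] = 2*h - 6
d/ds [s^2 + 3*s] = 2*s + 3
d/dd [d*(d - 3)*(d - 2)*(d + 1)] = 4*d^3 - 12*d^2 + 2*d + 6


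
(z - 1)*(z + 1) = z^2 - 1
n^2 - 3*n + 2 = (n - 2)*(n - 1)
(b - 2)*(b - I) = b^2 - 2*b - I*b + 2*I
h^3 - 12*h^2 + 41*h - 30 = (h - 6)*(h - 5)*(h - 1)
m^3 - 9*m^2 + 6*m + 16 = (m - 8)*(m - 2)*(m + 1)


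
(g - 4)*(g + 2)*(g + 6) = g^3 + 4*g^2 - 20*g - 48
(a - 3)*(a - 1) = a^2 - 4*a + 3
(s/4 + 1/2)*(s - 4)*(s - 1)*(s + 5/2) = s^4/4 - s^3/8 - 27*s^2/8 - 7*s/4 + 5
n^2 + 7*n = n*(n + 7)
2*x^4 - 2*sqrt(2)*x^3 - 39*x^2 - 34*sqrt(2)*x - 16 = (x - 4*sqrt(2))*(x + 2*sqrt(2))*(sqrt(2)*x + 1)^2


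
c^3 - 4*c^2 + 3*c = c*(c - 3)*(c - 1)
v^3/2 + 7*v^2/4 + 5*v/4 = v*(v/2 + 1/2)*(v + 5/2)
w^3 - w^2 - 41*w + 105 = (w - 5)*(w - 3)*(w + 7)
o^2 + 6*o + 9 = (o + 3)^2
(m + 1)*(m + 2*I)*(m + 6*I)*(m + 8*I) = m^4 + m^3 + 16*I*m^3 - 76*m^2 + 16*I*m^2 - 76*m - 96*I*m - 96*I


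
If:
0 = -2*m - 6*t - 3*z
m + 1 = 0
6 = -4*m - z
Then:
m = -1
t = 4/3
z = -2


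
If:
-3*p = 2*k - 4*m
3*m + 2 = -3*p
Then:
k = -7*p/2 - 4/3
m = -p - 2/3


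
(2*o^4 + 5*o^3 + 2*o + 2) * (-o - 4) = -2*o^5 - 13*o^4 - 20*o^3 - 2*o^2 - 10*o - 8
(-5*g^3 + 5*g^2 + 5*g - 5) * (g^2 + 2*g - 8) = -5*g^5 - 5*g^4 + 55*g^3 - 35*g^2 - 50*g + 40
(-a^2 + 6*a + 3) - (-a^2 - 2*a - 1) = 8*a + 4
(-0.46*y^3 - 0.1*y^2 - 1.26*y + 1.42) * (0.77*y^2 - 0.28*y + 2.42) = -0.3542*y^5 + 0.0518*y^4 - 2.0554*y^3 + 1.2042*y^2 - 3.4468*y + 3.4364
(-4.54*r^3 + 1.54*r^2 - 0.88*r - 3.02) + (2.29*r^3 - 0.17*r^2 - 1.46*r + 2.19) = -2.25*r^3 + 1.37*r^2 - 2.34*r - 0.83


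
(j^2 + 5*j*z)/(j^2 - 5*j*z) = (j + 5*z)/(j - 5*z)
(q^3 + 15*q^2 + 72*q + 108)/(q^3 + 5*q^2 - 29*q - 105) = (q^2 + 12*q + 36)/(q^2 + 2*q - 35)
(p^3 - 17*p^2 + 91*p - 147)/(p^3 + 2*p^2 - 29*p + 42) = (p^2 - 14*p + 49)/(p^2 + 5*p - 14)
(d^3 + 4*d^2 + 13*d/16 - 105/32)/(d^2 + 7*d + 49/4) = (16*d^2 + 8*d - 15)/(8*(2*d + 7))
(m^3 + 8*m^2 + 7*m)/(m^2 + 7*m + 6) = m*(m + 7)/(m + 6)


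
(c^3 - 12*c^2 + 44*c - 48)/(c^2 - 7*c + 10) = (c^2 - 10*c + 24)/(c - 5)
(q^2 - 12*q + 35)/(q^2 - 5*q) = (q - 7)/q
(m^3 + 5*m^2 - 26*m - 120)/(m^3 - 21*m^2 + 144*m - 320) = (m^2 + 10*m + 24)/(m^2 - 16*m + 64)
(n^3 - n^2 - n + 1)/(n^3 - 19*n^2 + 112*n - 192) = (n^3 - n^2 - n + 1)/(n^3 - 19*n^2 + 112*n - 192)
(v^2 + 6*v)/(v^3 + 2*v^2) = (v + 6)/(v*(v + 2))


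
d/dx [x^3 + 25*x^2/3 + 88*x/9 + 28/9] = 3*x^2 + 50*x/3 + 88/9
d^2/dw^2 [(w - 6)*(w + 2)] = 2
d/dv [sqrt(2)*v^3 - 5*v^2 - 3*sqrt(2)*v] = 3*sqrt(2)*v^2 - 10*v - 3*sqrt(2)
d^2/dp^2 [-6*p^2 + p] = -12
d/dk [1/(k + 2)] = -1/(k + 2)^2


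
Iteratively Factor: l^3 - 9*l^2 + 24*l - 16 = (l - 4)*(l^2 - 5*l + 4) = (l - 4)^2*(l - 1)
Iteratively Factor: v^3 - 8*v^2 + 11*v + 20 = (v - 5)*(v^2 - 3*v - 4) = (v - 5)*(v + 1)*(v - 4)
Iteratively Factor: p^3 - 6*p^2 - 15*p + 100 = (p + 4)*(p^2 - 10*p + 25) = (p - 5)*(p + 4)*(p - 5)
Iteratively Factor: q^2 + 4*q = (q)*(q + 4)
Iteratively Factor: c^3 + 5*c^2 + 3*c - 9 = (c + 3)*(c^2 + 2*c - 3) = (c - 1)*(c + 3)*(c + 3)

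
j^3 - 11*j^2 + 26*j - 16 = (j - 8)*(j - 2)*(j - 1)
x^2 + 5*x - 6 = (x - 1)*(x + 6)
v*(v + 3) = v^2 + 3*v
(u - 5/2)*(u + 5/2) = u^2 - 25/4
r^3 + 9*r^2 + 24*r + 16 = (r + 1)*(r + 4)^2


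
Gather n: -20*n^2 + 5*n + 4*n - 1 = -20*n^2 + 9*n - 1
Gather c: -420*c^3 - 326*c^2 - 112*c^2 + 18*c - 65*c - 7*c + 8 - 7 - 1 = -420*c^3 - 438*c^2 - 54*c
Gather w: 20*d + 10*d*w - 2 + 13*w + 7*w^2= 20*d + 7*w^2 + w*(10*d + 13) - 2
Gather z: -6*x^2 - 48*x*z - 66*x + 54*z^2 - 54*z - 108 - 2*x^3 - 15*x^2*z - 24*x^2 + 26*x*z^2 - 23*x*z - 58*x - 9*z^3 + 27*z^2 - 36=-2*x^3 - 30*x^2 - 124*x - 9*z^3 + z^2*(26*x + 81) + z*(-15*x^2 - 71*x - 54) - 144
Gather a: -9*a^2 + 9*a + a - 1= -9*a^2 + 10*a - 1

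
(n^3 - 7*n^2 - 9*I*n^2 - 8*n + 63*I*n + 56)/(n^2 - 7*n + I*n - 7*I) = (n^2 - 9*I*n - 8)/(n + I)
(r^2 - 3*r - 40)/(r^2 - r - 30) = (r - 8)/(r - 6)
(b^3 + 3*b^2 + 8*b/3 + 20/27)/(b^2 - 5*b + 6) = (27*b^3 + 81*b^2 + 72*b + 20)/(27*(b^2 - 5*b + 6))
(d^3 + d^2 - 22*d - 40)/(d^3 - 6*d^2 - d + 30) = (d + 4)/(d - 3)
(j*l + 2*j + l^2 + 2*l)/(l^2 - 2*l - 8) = (j + l)/(l - 4)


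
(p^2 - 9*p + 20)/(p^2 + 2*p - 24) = (p - 5)/(p + 6)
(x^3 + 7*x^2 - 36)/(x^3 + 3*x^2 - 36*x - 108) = (x - 2)/(x - 6)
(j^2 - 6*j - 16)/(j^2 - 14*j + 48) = (j + 2)/(j - 6)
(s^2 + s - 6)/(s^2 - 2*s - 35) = (-s^2 - s + 6)/(-s^2 + 2*s + 35)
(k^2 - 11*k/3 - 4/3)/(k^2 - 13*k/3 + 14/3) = (3*k^2 - 11*k - 4)/(3*k^2 - 13*k + 14)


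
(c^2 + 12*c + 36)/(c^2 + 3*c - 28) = (c^2 + 12*c + 36)/(c^2 + 3*c - 28)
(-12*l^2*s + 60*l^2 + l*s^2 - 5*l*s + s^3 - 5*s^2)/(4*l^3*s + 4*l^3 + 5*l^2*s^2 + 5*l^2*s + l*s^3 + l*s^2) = (-3*l*s + 15*l + s^2 - 5*s)/(l*(l*s + l + s^2 + s))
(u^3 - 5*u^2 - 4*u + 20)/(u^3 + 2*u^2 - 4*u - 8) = (u - 5)/(u + 2)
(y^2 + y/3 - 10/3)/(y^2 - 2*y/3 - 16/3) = (3*y - 5)/(3*y - 8)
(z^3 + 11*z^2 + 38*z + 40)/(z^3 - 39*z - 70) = (z + 4)/(z - 7)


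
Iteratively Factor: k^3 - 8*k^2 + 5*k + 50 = (k - 5)*(k^2 - 3*k - 10) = (k - 5)*(k + 2)*(k - 5)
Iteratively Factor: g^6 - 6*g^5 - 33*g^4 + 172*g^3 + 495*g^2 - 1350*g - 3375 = (g + 3)*(g^5 - 9*g^4 - 6*g^3 + 190*g^2 - 75*g - 1125) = (g - 5)*(g + 3)*(g^4 - 4*g^3 - 26*g^2 + 60*g + 225) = (g - 5)^2*(g + 3)*(g^3 + g^2 - 21*g - 45) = (g - 5)^3*(g + 3)*(g^2 + 6*g + 9) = (g - 5)^3*(g + 3)^2*(g + 3)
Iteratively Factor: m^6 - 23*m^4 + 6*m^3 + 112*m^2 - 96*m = (m - 4)*(m^5 + 4*m^4 - 7*m^3 - 22*m^2 + 24*m) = m*(m - 4)*(m^4 + 4*m^3 - 7*m^2 - 22*m + 24) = m*(m - 4)*(m - 2)*(m^3 + 6*m^2 + 5*m - 12) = m*(m - 4)*(m - 2)*(m - 1)*(m^2 + 7*m + 12) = m*(m - 4)*(m - 2)*(m - 1)*(m + 4)*(m + 3)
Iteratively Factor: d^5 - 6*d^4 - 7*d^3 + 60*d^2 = (d - 4)*(d^4 - 2*d^3 - 15*d^2) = d*(d - 4)*(d^3 - 2*d^2 - 15*d) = d^2*(d - 4)*(d^2 - 2*d - 15) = d^2*(d - 5)*(d - 4)*(d + 3)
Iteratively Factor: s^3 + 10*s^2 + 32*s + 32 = (s + 4)*(s^2 + 6*s + 8) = (s + 2)*(s + 4)*(s + 4)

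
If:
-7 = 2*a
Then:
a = -7/2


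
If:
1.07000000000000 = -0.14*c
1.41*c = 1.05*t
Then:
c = -7.64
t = -10.26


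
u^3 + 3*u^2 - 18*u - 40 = (u - 4)*(u + 2)*(u + 5)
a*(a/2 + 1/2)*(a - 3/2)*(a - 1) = a^4/2 - 3*a^3/4 - a^2/2 + 3*a/4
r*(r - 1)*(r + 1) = r^3 - r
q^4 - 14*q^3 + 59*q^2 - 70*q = q*(q - 7)*(q - 5)*(q - 2)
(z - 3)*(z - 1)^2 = z^3 - 5*z^2 + 7*z - 3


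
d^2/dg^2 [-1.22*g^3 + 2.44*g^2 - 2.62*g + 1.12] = 4.88 - 7.32*g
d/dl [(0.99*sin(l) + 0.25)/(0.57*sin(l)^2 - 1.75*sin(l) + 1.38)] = (-0.5643*sin(l)^2 - 0.285*sin(l) + 1.8037)*cos(l)/(0.3249*sin(l)^4 - 1.995*sin(l)^3 + 4.6357*sin(l)^2 - 4.83*sin(l) + 1.9044)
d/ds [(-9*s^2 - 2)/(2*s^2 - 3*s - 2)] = (27*s^2 + 44*s - 6)/(4*s^4 - 12*s^3 + s^2 + 12*s + 4)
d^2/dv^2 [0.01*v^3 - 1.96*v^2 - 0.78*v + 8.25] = 0.06*v - 3.92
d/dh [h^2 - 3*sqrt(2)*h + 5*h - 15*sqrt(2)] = 2*h - 3*sqrt(2) + 5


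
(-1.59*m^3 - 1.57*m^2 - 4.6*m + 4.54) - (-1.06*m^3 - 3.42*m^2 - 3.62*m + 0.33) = -0.53*m^3 + 1.85*m^2 - 0.98*m + 4.21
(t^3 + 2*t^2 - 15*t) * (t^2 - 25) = t^5 + 2*t^4 - 40*t^3 - 50*t^2 + 375*t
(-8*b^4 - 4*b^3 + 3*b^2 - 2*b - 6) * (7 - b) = 8*b^5 - 52*b^4 - 31*b^3 + 23*b^2 - 8*b - 42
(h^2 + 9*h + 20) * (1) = h^2 + 9*h + 20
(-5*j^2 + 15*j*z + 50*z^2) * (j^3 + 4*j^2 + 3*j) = -5*j^5 + 15*j^4*z - 20*j^4 + 50*j^3*z^2 + 60*j^3*z - 15*j^3 + 200*j^2*z^2 + 45*j^2*z + 150*j*z^2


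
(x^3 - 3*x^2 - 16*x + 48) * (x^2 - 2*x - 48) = x^5 - 5*x^4 - 58*x^3 + 224*x^2 + 672*x - 2304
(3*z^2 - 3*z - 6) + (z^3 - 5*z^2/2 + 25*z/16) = z^3 + z^2/2 - 23*z/16 - 6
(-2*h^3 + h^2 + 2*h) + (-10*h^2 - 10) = -2*h^3 - 9*h^2 + 2*h - 10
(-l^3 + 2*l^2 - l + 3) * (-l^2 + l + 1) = l^5 - 3*l^4 + 2*l^3 - 2*l^2 + 2*l + 3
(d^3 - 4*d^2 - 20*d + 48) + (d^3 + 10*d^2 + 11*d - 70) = 2*d^3 + 6*d^2 - 9*d - 22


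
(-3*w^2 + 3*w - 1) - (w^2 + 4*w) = -4*w^2 - w - 1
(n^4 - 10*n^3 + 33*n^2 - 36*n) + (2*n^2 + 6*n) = n^4 - 10*n^3 + 35*n^2 - 30*n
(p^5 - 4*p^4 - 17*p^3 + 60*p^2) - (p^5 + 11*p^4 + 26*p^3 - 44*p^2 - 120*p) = -15*p^4 - 43*p^3 + 104*p^2 + 120*p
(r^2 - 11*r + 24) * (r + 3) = r^3 - 8*r^2 - 9*r + 72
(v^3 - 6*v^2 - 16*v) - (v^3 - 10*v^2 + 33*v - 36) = 4*v^2 - 49*v + 36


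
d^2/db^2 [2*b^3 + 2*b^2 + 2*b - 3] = 12*b + 4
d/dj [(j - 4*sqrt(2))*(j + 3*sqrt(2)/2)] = 2*j - 5*sqrt(2)/2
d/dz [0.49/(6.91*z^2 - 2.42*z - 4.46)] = (1.1858 - 6.7718*z)/(-6.91*z^2 + 2.42*z + 4.46)^2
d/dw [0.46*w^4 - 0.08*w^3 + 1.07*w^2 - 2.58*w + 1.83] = 1.84*w^3 - 0.24*w^2 + 2.14*w - 2.58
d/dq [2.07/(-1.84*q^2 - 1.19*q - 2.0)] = (7.6176*q + 2.4633)/(1.84*q^2 + 1.19*q + 2.0)^2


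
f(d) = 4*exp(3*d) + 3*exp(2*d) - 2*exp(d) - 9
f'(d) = 12*exp(3*d) + 6*exp(2*d) - 2*exp(d)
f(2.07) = 2154.36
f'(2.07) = 6333.38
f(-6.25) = -9.00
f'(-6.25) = -0.00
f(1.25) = 190.65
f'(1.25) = 576.37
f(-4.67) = -9.02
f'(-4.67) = -0.02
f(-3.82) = -9.04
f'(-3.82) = -0.04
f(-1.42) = -9.25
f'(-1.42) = 0.04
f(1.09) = 116.84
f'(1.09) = 362.87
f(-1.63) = -9.25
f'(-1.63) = -0.07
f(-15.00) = -9.00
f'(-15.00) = 0.00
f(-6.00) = -9.00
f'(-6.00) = 0.00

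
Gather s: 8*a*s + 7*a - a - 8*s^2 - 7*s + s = 6*a - 8*s^2 + s*(8*a - 6)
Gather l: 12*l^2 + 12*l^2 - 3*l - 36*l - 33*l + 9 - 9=24*l^2 - 72*l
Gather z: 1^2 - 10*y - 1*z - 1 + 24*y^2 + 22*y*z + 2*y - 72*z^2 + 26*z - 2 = 24*y^2 - 8*y - 72*z^2 + z*(22*y + 25) - 2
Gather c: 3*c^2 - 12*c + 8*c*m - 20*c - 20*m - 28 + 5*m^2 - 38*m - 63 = 3*c^2 + c*(8*m - 32) + 5*m^2 - 58*m - 91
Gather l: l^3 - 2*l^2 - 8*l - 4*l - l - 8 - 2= l^3 - 2*l^2 - 13*l - 10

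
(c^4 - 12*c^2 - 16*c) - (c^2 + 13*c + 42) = c^4 - 13*c^2 - 29*c - 42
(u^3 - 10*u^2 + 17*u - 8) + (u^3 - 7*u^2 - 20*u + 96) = 2*u^3 - 17*u^2 - 3*u + 88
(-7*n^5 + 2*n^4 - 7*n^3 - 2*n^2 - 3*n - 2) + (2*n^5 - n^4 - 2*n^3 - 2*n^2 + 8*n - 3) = -5*n^5 + n^4 - 9*n^3 - 4*n^2 + 5*n - 5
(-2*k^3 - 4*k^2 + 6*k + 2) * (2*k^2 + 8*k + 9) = -4*k^5 - 24*k^4 - 38*k^3 + 16*k^2 + 70*k + 18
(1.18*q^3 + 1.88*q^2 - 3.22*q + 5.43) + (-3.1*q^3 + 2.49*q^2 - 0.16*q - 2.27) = -1.92*q^3 + 4.37*q^2 - 3.38*q + 3.16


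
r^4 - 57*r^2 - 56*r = r*(r - 8)*(r + 1)*(r + 7)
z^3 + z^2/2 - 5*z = z*(z - 2)*(z + 5/2)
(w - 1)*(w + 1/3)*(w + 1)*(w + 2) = w^4 + 7*w^3/3 - w^2/3 - 7*w/3 - 2/3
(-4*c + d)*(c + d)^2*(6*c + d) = -24*c^4 - 46*c^3*d - 19*c^2*d^2 + 4*c*d^3 + d^4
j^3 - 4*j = j*(j - 2)*(j + 2)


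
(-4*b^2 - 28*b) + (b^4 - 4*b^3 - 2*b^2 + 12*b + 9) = b^4 - 4*b^3 - 6*b^2 - 16*b + 9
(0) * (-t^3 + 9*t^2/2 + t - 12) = 0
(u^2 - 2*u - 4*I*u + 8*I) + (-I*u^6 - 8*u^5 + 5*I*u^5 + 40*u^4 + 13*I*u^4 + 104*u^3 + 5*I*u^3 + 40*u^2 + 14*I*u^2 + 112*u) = -I*u^6 - 8*u^5 + 5*I*u^5 + 40*u^4 + 13*I*u^4 + 104*u^3 + 5*I*u^3 + 41*u^2 + 14*I*u^2 + 110*u - 4*I*u + 8*I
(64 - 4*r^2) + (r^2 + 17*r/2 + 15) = -3*r^2 + 17*r/2 + 79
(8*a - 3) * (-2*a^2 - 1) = -16*a^3 + 6*a^2 - 8*a + 3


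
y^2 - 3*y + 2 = (y - 2)*(y - 1)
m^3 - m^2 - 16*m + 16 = (m - 4)*(m - 1)*(m + 4)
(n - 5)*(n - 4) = n^2 - 9*n + 20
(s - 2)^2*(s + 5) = s^3 + s^2 - 16*s + 20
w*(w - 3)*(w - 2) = w^3 - 5*w^2 + 6*w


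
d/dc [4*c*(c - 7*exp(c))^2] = 4*(c - 7*exp(c))*(-2*c*(7*exp(c) - 1) + c - 7*exp(c))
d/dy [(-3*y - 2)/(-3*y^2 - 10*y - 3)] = (-9*y^2 - 12*y - 11)/(9*y^4 + 60*y^3 + 118*y^2 + 60*y + 9)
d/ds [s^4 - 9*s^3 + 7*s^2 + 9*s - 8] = 4*s^3 - 27*s^2 + 14*s + 9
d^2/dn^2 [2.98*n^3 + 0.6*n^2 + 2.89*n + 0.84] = 17.88*n + 1.2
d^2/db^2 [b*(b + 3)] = 2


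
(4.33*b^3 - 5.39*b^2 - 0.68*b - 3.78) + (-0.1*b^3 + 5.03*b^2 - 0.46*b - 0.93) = 4.23*b^3 - 0.359999999999999*b^2 - 1.14*b - 4.71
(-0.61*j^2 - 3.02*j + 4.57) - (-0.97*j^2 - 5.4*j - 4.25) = 0.36*j^2 + 2.38*j + 8.82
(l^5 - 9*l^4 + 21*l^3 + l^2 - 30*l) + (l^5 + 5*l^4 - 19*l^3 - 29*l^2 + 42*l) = 2*l^5 - 4*l^4 + 2*l^3 - 28*l^2 + 12*l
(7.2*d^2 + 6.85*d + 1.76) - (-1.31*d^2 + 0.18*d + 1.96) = 8.51*d^2 + 6.67*d - 0.2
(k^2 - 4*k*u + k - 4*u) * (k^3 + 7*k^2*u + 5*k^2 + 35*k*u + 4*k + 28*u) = k^5 + 3*k^4*u + 6*k^4 - 28*k^3*u^2 + 18*k^3*u + 9*k^3 - 168*k^2*u^2 + 27*k^2*u + 4*k^2 - 252*k*u^2 + 12*k*u - 112*u^2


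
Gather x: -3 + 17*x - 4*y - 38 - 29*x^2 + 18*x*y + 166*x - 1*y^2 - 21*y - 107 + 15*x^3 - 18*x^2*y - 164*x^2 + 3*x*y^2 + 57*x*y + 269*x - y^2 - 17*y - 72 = 15*x^3 + x^2*(-18*y - 193) + x*(3*y^2 + 75*y + 452) - 2*y^2 - 42*y - 220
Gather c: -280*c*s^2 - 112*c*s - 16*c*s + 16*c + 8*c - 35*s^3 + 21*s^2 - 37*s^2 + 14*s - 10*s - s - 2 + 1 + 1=c*(-280*s^2 - 128*s + 24) - 35*s^3 - 16*s^2 + 3*s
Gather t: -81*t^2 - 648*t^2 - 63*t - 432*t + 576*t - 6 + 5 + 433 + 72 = -729*t^2 + 81*t + 504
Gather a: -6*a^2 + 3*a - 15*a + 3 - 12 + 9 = -6*a^2 - 12*a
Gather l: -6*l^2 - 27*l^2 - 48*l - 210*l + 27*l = -33*l^2 - 231*l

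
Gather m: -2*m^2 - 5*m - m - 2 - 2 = -2*m^2 - 6*m - 4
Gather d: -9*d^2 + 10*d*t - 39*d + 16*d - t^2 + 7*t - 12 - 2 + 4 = -9*d^2 + d*(10*t - 23) - t^2 + 7*t - 10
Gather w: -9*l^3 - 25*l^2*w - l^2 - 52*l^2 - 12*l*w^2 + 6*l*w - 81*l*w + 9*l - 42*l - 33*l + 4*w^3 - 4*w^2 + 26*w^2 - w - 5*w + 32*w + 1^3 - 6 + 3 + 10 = -9*l^3 - 53*l^2 - 66*l + 4*w^3 + w^2*(22 - 12*l) + w*(-25*l^2 - 75*l + 26) + 8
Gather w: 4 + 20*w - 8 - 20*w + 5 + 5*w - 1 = 5*w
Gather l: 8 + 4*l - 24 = 4*l - 16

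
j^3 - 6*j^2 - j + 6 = (j - 6)*(j - 1)*(j + 1)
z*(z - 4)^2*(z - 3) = z^4 - 11*z^3 + 40*z^2 - 48*z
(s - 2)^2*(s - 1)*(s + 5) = s^4 - 17*s^2 + 36*s - 20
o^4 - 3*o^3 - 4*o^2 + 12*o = o*(o - 3)*(o - 2)*(o + 2)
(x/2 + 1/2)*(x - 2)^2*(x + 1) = x^4/2 - x^3 - 3*x^2/2 + 2*x + 2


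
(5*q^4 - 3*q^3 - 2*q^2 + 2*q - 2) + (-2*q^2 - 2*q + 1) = 5*q^4 - 3*q^3 - 4*q^2 - 1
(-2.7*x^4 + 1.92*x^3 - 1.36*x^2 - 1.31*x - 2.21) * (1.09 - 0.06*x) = 0.162*x^5 - 3.0582*x^4 + 2.1744*x^3 - 1.4038*x^2 - 1.2953*x - 2.4089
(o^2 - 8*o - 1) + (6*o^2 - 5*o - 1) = 7*o^2 - 13*o - 2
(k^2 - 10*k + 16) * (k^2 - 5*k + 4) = k^4 - 15*k^3 + 70*k^2 - 120*k + 64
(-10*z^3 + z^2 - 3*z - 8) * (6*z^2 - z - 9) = -60*z^5 + 16*z^4 + 71*z^3 - 54*z^2 + 35*z + 72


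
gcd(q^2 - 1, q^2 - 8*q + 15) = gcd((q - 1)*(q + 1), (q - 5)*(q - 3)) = 1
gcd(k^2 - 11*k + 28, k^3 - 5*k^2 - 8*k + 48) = k - 4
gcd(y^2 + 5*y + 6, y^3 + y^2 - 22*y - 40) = y + 2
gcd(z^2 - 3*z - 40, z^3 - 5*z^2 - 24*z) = z - 8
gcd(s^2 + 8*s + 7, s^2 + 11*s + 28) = s + 7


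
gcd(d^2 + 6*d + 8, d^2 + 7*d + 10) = d + 2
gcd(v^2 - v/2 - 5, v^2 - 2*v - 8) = v + 2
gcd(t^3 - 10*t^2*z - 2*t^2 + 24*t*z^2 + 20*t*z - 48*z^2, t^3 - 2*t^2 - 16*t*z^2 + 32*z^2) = -t^2 + 4*t*z + 2*t - 8*z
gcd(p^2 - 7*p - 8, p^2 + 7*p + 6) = p + 1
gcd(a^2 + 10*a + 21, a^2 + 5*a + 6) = a + 3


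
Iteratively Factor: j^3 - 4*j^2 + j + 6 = (j - 3)*(j^2 - j - 2) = (j - 3)*(j - 2)*(j + 1)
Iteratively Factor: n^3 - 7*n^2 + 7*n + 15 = (n - 3)*(n^2 - 4*n - 5) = (n - 5)*(n - 3)*(n + 1)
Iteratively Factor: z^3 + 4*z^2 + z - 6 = (z - 1)*(z^2 + 5*z + 6) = (z - 1)*(z + 3)*(z + 2)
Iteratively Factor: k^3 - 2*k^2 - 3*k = (k + 1)*(k^2 - 3*k) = (k - 3)*(k + 1)*(k)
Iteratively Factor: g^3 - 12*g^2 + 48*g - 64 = (g - 4)*(g^2 - 8*g + 16) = (g - 4)^2*(g - 4)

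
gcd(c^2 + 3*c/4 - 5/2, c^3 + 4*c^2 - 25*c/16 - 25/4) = c - 5/4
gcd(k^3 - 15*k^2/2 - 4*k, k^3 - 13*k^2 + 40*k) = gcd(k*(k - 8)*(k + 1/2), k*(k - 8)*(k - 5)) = k^2 - 8*k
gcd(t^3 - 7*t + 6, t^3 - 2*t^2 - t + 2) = t^2 - 3*t + 2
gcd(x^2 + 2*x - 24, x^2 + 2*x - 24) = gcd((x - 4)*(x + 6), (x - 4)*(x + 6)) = x^2 + 2*x - 24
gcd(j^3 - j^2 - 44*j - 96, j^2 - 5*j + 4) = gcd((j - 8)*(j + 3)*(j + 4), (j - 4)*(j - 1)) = 1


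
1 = 1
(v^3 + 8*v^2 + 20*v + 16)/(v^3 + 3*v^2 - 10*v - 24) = (v + 2)/(v - 3)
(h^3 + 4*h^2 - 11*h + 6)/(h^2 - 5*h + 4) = (h^2 + 5*h - 6)/(h - 4)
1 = 1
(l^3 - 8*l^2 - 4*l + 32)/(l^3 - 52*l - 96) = (l - 2)/(l + 6)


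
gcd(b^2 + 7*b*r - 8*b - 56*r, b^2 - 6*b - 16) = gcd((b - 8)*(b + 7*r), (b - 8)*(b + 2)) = b - 8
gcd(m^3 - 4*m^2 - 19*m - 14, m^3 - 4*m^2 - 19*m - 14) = m^3 - 4*m^2 - 19*m - 14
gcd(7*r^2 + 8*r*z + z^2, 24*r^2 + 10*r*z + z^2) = 1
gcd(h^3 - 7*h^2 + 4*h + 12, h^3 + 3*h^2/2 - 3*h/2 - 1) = 1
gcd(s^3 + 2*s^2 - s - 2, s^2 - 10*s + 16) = 1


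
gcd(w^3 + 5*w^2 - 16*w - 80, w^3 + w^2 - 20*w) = w^2 + w - 20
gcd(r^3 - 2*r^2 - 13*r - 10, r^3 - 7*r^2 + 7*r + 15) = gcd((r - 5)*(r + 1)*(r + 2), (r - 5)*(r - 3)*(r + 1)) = r^2 - 4*r - 5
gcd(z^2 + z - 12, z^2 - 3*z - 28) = z + 4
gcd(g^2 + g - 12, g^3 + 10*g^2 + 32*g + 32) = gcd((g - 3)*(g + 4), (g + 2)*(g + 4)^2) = g + 4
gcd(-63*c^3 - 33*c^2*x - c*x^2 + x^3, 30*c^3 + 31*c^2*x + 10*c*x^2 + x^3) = 3*c + x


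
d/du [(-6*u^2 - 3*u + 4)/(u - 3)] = (-6*u^2 + 36*u + 5)/(u^2 - 6*u + 9)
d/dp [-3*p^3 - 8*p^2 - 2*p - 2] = -9*p^2 - 16*p - 2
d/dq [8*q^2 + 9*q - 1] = 16*q + 9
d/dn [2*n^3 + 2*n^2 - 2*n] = 6*n^2 + 4*n - 2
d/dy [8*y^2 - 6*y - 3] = 16*y - 6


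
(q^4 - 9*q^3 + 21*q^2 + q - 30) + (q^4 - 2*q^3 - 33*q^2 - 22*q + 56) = 2*q^4 - 11*q^3 - 12*q^2 - 21*q + 26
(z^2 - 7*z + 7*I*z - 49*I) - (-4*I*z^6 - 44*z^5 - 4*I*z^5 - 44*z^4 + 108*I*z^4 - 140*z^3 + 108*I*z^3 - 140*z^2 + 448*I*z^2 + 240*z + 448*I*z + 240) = 4*I*z^6 + 44*z^5 + 4*I*z^5 + 44*z^4 - 108*I*z^4 + 140*z^3 - 108*I*z^3 + 141*z^2 - 448*I*z^2 - 247*z - 441*I*z - 240 - 49*I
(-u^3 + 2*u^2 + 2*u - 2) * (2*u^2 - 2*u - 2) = -2*u^5 + 6*u^4 + 2*u^3 - 12*u^2 + 4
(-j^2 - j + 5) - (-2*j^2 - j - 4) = j^2 + 9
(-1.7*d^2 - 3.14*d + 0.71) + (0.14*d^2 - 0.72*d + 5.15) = -1.56*d^2 - 3.86*d + 5.86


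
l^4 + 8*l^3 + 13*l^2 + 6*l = l*(l + 1)^2*(l + 6)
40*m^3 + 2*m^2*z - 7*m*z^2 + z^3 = (-5*m + z)*(-4*m + z)*(2*m + z)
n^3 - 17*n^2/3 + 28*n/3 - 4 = (n - 3)*(n - 2)*(n - 2/3)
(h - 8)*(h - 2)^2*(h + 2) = h^4 - 10*h^3 + 12*h^2 + 40*h - 64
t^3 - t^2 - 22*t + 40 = (t - 4)*(t - 2)*(t + 5)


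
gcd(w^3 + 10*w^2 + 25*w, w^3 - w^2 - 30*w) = w^2 + 5*w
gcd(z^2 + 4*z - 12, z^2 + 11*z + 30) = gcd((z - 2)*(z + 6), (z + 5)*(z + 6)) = z + 6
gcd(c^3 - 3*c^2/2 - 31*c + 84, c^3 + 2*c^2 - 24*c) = c^2 + 2*c - 24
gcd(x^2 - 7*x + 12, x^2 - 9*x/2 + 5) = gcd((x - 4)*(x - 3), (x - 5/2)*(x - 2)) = 1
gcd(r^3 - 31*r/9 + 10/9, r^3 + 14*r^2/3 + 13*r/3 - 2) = r^2 + 5*r/3 - 2/3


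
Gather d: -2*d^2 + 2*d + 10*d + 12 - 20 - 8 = -2*d^2 + 12*d - 16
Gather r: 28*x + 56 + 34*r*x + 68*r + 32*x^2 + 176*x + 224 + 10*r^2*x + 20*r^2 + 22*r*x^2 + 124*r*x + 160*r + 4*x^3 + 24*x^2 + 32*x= r^2*(10*x + 20) + r*(22*x^2 + 158*x + 228) + 4*x^3 + 56*x^2 + 236*x + 280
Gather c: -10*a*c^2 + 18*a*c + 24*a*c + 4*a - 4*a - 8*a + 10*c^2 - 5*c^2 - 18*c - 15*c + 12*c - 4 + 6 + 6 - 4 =-8*a + c^2*(5 - 10*a) + c*(42*a - 21) + 4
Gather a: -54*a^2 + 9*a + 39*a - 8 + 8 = -54*a^2 + 48*a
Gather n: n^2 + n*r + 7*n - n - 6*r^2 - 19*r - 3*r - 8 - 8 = n^2 + n*(r + 6) - 6*r^2 - 22*r - 16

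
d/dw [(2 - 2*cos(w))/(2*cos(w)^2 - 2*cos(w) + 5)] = 2*(4*cos(w) - cos(2*w) + 2)*sin(w)/(2*cos(w) - cos(2*w) - 6)^2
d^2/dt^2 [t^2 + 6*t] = 2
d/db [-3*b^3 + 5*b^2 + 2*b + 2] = -9*b^2 + 10*b + 2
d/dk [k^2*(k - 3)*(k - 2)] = k*(4*k^2 - 15*k + 12)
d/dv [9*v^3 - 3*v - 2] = 27*v^2 - 3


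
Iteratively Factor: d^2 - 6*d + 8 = (d - 4)*(d - 2)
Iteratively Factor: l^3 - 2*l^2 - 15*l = (l)*(l^2 - 2*l - 15) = l*(l - 5)*(l + 3)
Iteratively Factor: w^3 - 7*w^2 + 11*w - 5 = (w - 1)*(w^2 - 6*w + 5) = (w - 1)^2*(w - 5)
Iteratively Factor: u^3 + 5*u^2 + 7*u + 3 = (u + 1)*(u^2 + 4*u + 3) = (u + 1)^2*(u + 3)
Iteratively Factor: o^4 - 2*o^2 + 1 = (o + 1)*(o^3 - o^2 - o + 1) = (o + 1)^2*(o^2 - 2*o + 1) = (o - 1)*(o + 1)^2*(o - 1)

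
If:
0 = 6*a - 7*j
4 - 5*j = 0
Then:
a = 14/15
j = 4/5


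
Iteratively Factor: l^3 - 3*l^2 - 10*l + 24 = (l - 4)*(l^2 + l - 6) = (l - 4)*(l - 2)*(l + 3)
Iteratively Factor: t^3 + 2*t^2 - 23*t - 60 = (t + 3)*(t^2 - t - 20) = (t + 3)*(t + 4)*(t - 5)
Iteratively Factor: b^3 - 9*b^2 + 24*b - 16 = (b - 1)*(b^2 - 8*b + 16) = (b - 4)*(b - 1)*(b - 4)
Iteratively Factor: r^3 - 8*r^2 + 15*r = (r - 5)*(r^2 - 3*r) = r*(r - 5)*(r - 3)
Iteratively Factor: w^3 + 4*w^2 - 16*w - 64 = (w + 4)*(w^2 - 16) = (w + 4)^2*(w - 4)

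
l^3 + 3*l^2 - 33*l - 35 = (l - 5)*(l + 1)*(l + 7)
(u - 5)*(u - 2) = u^2 - 7*u + 10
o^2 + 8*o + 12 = (o + 2)*(o + 6)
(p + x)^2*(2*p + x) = 2*p^3 + 5*p^2*x + 4*p*x^2 + x^3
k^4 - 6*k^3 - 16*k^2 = k^2*(k - 8)*(k + 2)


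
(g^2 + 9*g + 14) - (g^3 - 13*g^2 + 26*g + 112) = -g^3 + 14*g^2 - 17*g - 98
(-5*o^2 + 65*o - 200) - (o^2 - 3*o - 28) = -6*o^2 + 68*o - 172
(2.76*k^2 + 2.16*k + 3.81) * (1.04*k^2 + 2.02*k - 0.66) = 2.8704*k^4 + 7.8216*k^3 + 6.504*k^2 + 6.2706*k - 2.5146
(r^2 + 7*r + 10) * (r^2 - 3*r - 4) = r^4 + 4*r^3 - 15*r^2 - 58*r - 40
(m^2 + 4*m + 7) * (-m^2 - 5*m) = -m^4 - 9*m^3 - 27*m^2 - 35*m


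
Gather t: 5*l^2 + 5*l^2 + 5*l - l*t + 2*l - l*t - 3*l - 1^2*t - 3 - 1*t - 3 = 10*l^2 + 4*l + t*(-2*l - 2) - 6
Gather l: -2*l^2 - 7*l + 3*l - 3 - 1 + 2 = -2*l^2 - 4*l - 2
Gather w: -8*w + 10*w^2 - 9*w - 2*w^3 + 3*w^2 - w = -2*w^3 + 13*w^2 - 18*w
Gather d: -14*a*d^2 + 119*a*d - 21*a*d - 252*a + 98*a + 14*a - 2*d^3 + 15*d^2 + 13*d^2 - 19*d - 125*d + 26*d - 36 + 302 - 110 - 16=-140*a - 2*d^3 + d^2*(28 - 14*a) + d*(98*a - 118) + 140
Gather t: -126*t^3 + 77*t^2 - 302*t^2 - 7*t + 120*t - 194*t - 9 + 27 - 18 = -126*t^3 - 225*t^2 - 81*t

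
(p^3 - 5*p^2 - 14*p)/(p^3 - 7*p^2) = (p + 2)/p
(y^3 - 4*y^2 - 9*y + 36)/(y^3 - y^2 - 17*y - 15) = (y^2 - 7*y + 12)/(y^2 - 4*y - 5)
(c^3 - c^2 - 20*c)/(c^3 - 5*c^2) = (c + 4)/c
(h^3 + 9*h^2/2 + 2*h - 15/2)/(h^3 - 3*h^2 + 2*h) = (2*h^2 + 11*h + 15)/(2*h*(h - 2))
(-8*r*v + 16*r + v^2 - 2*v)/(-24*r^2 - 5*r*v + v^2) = (v - 2)/(3*r + v)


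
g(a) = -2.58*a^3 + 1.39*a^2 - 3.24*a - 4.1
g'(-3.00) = -81.24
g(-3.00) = 87.79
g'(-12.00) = -1151.16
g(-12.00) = 4693.18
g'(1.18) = -10.74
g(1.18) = -10.23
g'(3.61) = -94.07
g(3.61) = -119.06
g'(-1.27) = -19.25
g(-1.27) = 7.54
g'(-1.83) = -34.25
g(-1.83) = 22.30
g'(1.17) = -10.58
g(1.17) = -10.12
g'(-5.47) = -250.03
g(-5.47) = 477.47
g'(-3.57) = -111.81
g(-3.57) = 142.57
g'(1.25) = -11.86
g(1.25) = -11.02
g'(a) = -7.74*a^2 + 2.78*a - 3.24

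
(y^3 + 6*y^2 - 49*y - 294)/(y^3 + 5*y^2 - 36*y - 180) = (y^2 - 49)/(y^2 - y - 30)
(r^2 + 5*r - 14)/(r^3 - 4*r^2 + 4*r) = (r + 7)/(r*(r - 2))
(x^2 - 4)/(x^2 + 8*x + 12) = (x - 2)/(x + 6)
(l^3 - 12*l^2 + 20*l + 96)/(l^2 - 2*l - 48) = (l^2 - 4*l - 12)/(l + 6)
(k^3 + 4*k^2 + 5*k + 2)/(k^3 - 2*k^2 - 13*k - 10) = (k + 1)/(k - 5)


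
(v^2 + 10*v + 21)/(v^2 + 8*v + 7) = (v + 3)/(v + 1)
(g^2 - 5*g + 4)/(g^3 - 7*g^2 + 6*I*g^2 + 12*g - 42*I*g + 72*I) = (g - 1)/(g^2 + g*(-3 + 6*I) - 18*I)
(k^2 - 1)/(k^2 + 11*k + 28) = (k^2 - 1)/(k^2 + 11*k + 28)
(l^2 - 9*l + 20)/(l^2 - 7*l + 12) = (l - 5)/(l - 3)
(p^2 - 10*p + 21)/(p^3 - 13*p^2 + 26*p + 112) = (p - 3)/(p^2 - 6*p - 16)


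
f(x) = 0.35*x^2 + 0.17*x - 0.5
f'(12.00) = 8.57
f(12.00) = 51.94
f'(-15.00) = -10.33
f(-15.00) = 75.70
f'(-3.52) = -2.29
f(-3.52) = 3.24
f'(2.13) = 1.66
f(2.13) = 1.45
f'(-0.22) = 0.02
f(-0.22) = -0.52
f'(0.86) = 0.77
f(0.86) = -0.09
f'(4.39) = 3.24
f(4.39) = 6.99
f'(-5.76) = -3.86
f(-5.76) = 10.13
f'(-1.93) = -1.18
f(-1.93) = 0.48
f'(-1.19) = -0.66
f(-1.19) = -0.21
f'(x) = 0.7*x + 0.17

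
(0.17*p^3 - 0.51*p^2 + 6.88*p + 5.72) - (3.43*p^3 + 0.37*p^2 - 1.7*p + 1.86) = -3.26*p^3 - 0.88*p^2 + 8.58*p + 3.86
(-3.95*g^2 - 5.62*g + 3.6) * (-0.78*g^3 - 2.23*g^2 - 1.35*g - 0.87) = 3.081*g^5 + 13.1921*g^4 + 15.0571*g^3 + 2.9955*g^2 + 0.0293999999999999*g - 3.132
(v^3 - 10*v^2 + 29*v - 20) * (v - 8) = v^4 - 18*v^3 + 109*v^2 - 252*v + 160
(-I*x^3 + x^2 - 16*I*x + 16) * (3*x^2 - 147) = -3*I*x^5 + 3*x^4 + 99*I*x^3 - 99*x^2 + 2352*I*x - 2352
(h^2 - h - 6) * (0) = 0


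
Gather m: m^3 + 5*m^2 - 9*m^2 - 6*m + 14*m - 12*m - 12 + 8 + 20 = m^3 - 4*m^2 - 4*m + 16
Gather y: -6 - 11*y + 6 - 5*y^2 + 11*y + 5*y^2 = 0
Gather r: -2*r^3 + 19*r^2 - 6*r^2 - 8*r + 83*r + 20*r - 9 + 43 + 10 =-2*r^3 + 13*r^2 + 95*r + 44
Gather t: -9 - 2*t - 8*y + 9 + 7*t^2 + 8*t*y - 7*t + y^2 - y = 7*t^2 + t*(8*y - 9) + y^2 - 9*y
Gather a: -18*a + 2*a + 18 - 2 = 16 - 16*a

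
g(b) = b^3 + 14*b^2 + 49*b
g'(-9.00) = 40.00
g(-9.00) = -36.00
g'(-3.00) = -8.00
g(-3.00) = -48.00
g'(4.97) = 262.26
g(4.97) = 712.11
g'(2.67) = 145.15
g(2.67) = 249.67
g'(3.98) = 207.96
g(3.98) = 479.83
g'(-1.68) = 10.43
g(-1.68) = -47.55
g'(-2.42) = -1.19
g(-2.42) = -50.76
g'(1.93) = 114.21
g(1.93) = 153.91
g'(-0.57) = 34.01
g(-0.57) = -23.57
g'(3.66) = 191.67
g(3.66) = 415.91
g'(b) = 3*b^2 + 28*b + 49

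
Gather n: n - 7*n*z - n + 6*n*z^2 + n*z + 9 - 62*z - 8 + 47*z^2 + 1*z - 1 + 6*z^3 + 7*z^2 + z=n*(6*z^2 - 6*z) + 6*z^3 + 54*z^2 - 60*z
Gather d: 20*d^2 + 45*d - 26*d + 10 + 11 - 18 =20*d^2 + 19*d + 3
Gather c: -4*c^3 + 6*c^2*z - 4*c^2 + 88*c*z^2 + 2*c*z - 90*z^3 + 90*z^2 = -4*c^3 + c^2*(6*z - 4) + c*(88*z^2 + 2*z) - 90*z^3 + 90*z^2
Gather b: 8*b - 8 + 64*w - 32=8*b + 64*w - 40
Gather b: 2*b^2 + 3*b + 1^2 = 2*b^2 + 3*b + 1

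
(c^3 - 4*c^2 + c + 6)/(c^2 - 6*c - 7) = (c^2 - 5*c + 6)/(c - 7)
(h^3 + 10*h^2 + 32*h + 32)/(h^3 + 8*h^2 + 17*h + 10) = (h^2 + 8*h + 16)/(h^2 + 6*h + 5)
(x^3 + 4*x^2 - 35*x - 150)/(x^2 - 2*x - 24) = (x^2 + 10*x + 25)/(x + 4)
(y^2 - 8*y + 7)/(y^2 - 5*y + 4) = (y - 7)/(y - 4)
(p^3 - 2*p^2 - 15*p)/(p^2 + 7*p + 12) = p*(p - 5)/(p + 4)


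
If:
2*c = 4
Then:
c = 2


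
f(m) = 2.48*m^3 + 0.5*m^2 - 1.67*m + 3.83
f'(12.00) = 1081.69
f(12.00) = 4341.23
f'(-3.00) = 62.29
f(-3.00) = -53.62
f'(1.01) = 6.93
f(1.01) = 5.21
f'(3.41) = 88.25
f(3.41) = 102.29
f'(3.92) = 116.58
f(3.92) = 154.35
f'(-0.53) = -0.11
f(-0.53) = 4.49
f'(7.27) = 398.83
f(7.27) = 971.03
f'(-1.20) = 7.84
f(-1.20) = 2.27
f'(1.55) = 17.75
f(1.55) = 11.68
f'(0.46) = 0.36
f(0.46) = 3.41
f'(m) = 7.44*m^2 + 1.0*m - 1.67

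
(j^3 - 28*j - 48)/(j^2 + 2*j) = j - 2 - 24/j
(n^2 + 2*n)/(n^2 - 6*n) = (n + 2)/(n - 6)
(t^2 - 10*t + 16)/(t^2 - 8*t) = (t - 2)/t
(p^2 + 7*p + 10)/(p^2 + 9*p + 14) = (p + 5)/(p + 7)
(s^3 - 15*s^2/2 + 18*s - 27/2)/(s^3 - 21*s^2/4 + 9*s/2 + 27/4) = 2*(2*s - 3)/(4*s + 3)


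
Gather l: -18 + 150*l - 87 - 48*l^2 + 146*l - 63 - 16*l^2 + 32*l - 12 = -64*l^2 + 328*l - 180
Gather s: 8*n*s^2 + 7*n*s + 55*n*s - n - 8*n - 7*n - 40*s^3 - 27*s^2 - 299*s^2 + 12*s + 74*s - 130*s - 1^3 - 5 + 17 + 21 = -16*n - 40*s^3 + s^2*(8*n - 326) + s*(62*n - 44) + 32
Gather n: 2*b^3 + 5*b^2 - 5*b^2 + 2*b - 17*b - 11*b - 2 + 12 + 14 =2*b^3 - 26*b + 24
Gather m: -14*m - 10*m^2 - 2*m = -10*m^2 - 16*m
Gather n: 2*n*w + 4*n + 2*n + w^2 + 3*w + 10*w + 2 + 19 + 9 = n*(2*w + 6) + w^2 + 13*w + 30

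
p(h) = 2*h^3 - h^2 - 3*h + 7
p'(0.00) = -3.00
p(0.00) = 7.00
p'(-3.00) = 57.00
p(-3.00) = -47.00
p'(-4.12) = 107.09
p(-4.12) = -137.48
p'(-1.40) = 11.56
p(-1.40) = 3.75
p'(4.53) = 111.07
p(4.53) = 158.81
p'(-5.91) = 218.39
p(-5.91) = -423.05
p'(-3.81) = 91.72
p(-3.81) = -106.70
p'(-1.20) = 8.04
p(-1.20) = 5.70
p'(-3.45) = 75.32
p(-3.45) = -76.68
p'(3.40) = 59.56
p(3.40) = 63.85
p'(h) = 6*h^2 - 2*h - 3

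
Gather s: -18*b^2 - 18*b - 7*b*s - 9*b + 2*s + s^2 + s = -18*b^2 - 27*b + s^2 + s*(3 - 7*b)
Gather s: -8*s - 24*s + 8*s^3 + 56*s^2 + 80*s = 8*s^3 + 56*s^2 + 48*s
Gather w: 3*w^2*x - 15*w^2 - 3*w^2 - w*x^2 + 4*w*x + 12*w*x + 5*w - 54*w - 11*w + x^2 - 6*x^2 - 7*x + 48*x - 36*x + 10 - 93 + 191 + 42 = w^2*(3*x - 18) + w*(-x^2 + 16*x - 60) - 5*x^2 + 5*x + 150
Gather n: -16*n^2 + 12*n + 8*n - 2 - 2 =-16*n^2 + 20*n - 4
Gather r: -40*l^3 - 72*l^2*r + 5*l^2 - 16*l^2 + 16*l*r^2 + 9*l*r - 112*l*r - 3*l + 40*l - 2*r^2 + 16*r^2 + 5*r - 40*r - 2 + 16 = -40*l^3 - 11*l^2 + 37*l + r^2*(16*l + 14) + r*(-72*l^2 - 103*l - 35) + 14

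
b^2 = b^2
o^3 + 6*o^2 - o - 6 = (o - 1)*(o + 1)*(o + 6)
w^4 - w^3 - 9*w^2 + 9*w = w*(w - 3)*(w - 1)*(w + 3)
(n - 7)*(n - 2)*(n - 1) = n^3 - 10*n^2 + 23*n - 14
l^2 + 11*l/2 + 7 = (l + 2)*(l + 7/2)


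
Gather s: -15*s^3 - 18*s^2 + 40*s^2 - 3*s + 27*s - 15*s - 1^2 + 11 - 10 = -15*s^3 + 22*s^2 + 9*s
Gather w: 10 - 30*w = 10 - 30*w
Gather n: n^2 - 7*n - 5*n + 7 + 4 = n^2 - 12*n + 11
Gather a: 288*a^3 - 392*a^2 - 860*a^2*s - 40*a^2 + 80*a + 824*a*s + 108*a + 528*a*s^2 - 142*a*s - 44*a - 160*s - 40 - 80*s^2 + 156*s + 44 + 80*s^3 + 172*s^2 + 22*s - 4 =288*a^3 + a^2*(-860*s - 432) + a*(528*s^2 + 682*s + 144) + 80*s^3 + 92*s^2 + 18*s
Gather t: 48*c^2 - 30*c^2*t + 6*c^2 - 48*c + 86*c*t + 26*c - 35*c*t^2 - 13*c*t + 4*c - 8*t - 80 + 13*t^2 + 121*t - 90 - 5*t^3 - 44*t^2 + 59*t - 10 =54*c^2 - 18*c - 5*t^3 + t^2*(-35*c - 31) + t*(-30*c^2 + 73*c + 172) - 180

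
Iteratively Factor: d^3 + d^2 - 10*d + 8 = (d - 1)*(d^2 + 2*d - 8) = (d - 1)*(d + 4)*(d - 2)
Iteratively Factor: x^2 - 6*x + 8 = (x - 2)*(x - 4)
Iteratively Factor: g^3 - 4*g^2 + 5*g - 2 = (g - 1)*(g^2 - 3*g + 2) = (g - 1)^2*(g - 2)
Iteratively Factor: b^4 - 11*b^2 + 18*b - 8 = (b + 4)*(b^3 - 4*b^2 + 5*b - 2) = (b - 1)*(b + 4)*(b^2 - 3*b + 2) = (b - 2)*(b - 1)*(b + 4)*(b - 1)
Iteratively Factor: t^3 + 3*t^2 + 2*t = (t + 1)*(t^2 + 2*t) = (t + 1)*(t + 2)*(t)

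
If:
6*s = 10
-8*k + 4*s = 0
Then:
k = 5/6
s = 5/3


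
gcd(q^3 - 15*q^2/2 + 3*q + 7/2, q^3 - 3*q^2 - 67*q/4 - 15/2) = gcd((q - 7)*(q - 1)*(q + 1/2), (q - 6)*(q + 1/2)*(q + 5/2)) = q + 1/2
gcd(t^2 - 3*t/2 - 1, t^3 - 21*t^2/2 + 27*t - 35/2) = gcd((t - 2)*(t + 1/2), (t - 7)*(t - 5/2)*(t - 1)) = 1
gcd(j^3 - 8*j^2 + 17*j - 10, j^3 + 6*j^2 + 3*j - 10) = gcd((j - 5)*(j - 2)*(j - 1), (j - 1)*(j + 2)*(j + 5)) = j - 1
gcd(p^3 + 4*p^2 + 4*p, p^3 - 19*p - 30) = p + 2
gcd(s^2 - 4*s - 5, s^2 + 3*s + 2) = s + 1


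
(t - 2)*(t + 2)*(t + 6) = t^3 + 6*t^2 - 4*t - 24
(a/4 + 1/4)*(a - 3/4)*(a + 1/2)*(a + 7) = a^4/4 + 31*a^3/16 + 37*a^2/32 - 19*a/16 - 21/32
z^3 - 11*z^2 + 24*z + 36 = (z - 6)^2*(z + 1)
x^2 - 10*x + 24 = (x - 6)*(x - 4)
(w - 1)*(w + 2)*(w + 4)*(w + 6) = w^4 + 11*w^3 + 32*w^2 + 4*w - 48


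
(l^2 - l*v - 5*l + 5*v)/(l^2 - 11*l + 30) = (l - v)/(l - 6)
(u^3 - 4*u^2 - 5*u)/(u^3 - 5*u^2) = (u + 1)/u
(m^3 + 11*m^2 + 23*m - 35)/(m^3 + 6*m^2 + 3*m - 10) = (m + 7)/(m + 2)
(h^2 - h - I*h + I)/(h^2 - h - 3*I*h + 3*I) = (h - I)/(h - 3*I)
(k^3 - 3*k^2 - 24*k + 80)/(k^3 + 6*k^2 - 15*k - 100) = (k - 4)/(k + 5)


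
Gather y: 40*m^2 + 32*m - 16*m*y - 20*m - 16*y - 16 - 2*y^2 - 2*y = 40*m^2 + 12*m - 2*y^2 + y*(-16*m - 18) - 16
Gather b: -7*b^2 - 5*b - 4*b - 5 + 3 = -7*b^2 - 9*b - 2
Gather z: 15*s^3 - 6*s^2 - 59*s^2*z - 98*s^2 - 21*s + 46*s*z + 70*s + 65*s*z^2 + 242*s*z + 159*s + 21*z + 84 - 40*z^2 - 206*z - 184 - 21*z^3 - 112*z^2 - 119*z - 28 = 15*s^3 - 104*s^2 + 208*s - 21*z^3 + z^2*(65*s - 152) + z*(-59*s^2 + 288*s - 304) - 128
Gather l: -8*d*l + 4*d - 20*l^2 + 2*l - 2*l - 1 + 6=-8*d*l + 4*d - 20*l^2 + 5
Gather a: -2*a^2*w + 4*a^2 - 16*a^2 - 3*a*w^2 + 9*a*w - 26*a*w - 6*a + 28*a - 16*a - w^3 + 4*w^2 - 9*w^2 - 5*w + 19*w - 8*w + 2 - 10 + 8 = a^2*(-2*w - 12) + a*(-3*w^2 - 17*w + 6) - w^3 - 5*w^2 + 6*w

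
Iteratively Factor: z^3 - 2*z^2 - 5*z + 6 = (z + 2)*(z^2 - 4*z + 3) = (z - 3)*(z + 2)*(z - 1)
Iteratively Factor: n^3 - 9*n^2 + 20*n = (n - 5)*(n^2 - 4*n) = n*(n - 5)*(n - 4)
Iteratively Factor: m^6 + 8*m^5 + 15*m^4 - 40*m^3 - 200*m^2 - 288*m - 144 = (m + 2)*(m^5 + 6*m^4 + 3*m^3 - 46*m^2 - 108*m - 72) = (m + 2)^2*(m^4 + 4*m^3 - 5*m^2 - 36*m - 36) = (m + 2)^3*(m^3 + 2*m^2 - 9*m - 18) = (m + 2)^3*(m + 3)*(m^2 - m - 6) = (m + 2)^4*(m + 3)*(m - 3)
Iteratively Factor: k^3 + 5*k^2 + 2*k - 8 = (k - 1)*(k^2 + 6*k + 8) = (k - 1)*(k + 2)*(k + 4)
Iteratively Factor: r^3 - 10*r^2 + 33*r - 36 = (r - 3)*(r^2 - 7*r + 12) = (r - 3)^2*(r - 4)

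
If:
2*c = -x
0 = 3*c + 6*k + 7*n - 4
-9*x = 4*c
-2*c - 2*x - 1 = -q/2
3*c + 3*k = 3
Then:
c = 0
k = 1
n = -2/7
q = 2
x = 0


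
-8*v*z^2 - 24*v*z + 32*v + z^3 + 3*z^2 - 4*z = (-8*v + z)*(z - 1)*(z + 4)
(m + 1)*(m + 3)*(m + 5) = m^3 + 9*m^2 + 23*m + 15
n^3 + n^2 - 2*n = n*(n - 1)*(n + 2)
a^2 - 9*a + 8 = (a - 8)*(a - 1)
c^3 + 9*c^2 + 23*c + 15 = (c + 1)*(c + 3)*(c + 5)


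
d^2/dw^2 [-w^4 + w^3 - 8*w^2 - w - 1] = -12*w^2 + 6*w - 16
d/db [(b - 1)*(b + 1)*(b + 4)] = 3*b^2 + 8*b - 1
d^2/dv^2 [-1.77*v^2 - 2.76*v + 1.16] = -3.54000000000000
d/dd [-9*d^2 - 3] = -18*d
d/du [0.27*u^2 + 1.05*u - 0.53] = 0.54*u + 1.05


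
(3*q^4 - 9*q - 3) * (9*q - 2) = 27*q^5 - 6*q^4 - 81*q^2 - 9*q + 6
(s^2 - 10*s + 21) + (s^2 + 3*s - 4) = 2*s^2 - 7*s + 17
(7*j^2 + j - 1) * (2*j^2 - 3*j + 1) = 14*j^4 - 19*j^3 + 2*j^2 + 4*j - 1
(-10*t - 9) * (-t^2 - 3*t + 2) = 10*t^3 + 39*t^2 + 7*t - 18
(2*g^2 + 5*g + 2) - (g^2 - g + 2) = g^2 + 6*g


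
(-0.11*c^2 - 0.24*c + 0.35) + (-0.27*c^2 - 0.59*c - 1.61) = -0.38*c^2 - 0.83*c - 1.26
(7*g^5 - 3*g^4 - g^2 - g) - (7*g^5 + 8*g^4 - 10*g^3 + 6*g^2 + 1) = -11*g^4 + 10*g^3 - 7*g^2 - g - 1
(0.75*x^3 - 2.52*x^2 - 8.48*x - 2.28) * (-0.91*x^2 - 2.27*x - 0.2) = -0.6825*x^5 + 0.5907*x^4 + 13.2872*x^3 + 21.8284*x^2 + 6.8716*x + 0.456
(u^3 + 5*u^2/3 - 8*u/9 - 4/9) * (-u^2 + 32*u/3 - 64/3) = -u^5 + 9*u^4 - 8*u^3/3 - 1204*u^2/27 + 128*u/9 + 256/27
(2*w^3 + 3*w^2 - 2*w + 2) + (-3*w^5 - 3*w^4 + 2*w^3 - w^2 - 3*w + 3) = -3*w^5 - 3*w^4 + 4*w^3 + 2*w^2 - 5*w + 5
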